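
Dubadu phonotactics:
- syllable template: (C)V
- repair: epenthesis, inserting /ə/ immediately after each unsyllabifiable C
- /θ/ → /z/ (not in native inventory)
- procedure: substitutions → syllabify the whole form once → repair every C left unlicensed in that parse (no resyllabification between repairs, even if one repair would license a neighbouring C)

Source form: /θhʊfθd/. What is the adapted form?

Substitution: /θ/ → /z/, giving /zhʊfzd/.
Syllabifying with onset maximization leaves /z/, /f/, /z/, /d/ stranded (no codas are permitted; onsets are limited to one consonant).
Inserting the epenthetic vowel yields /z/ → /zə/, /f/ → /fə/, /z/ → /zə/, /d/ → /də/.

zəhʊfəzədə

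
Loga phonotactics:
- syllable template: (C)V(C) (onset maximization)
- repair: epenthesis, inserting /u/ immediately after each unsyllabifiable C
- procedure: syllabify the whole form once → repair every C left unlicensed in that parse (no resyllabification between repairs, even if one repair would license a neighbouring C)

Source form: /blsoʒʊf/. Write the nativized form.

Under (C)V(C), the unsyllabifiable consonants are /b/, /l/ (at most one coda consonant is licensed; onsets are limited to one consonant).
Inserting the epenthetic vowel yields /b/ → /bu/, /l/ → /lu/.

bulusoʒʊf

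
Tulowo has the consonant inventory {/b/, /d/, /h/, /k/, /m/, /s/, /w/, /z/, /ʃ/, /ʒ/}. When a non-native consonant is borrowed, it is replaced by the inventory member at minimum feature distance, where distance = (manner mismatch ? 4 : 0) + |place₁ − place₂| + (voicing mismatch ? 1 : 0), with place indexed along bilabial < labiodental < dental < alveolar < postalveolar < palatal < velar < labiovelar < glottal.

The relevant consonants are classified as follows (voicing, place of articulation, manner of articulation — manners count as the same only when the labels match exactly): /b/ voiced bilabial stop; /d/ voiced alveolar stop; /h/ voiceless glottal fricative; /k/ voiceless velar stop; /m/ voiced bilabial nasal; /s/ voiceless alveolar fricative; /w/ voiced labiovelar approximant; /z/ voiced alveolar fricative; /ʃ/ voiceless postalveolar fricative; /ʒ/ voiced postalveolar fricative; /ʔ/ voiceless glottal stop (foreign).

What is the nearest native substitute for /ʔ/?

k

/k/ is closest: same manner (stop), place distance 2 (glottal→velar), same voicing; total 2. Next closest is /h/ at distance 4.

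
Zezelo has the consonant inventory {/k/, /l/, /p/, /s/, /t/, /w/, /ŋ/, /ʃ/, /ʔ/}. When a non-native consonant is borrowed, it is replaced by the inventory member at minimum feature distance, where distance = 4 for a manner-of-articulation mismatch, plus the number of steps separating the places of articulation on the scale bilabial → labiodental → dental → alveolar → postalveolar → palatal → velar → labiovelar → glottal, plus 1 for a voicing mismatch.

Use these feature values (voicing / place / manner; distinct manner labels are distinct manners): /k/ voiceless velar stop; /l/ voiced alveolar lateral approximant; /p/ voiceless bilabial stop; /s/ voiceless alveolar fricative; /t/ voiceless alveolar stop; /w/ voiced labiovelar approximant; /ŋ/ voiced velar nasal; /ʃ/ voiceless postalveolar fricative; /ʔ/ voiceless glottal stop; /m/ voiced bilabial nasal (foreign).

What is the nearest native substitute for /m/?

/p/ is closest: manner differs (nasal→stop, +4), place distance 0 (bilabial→bilabial), voicing differs (+1); total 5. Next closest is /ŋ/ at distance 6.

p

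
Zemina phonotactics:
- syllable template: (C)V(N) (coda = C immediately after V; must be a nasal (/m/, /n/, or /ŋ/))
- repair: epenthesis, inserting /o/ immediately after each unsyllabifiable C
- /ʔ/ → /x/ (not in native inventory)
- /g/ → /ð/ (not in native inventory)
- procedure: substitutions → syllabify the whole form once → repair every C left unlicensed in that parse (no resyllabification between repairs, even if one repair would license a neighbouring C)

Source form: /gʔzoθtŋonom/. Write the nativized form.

Substitution: /g/ → /ð/, /ʔ/ → /x/, giving /ðxzoθtŋonom/.
The consonants /ð/, /x/, /θ/, /t/ cannot be parsed into a legal (C)V(N) syllable (only a nasal (/m/, /n/, or /ŋ/) is licensed in coda position; onsets are limited to one consonant).
Each unlicensed consonant becomes the onset of a new syllable: /ð/ → /ðo/, /x/ → /xo/, /θ/ → /θo/, /t/ → /to/.

ðoxozoθotoŋonom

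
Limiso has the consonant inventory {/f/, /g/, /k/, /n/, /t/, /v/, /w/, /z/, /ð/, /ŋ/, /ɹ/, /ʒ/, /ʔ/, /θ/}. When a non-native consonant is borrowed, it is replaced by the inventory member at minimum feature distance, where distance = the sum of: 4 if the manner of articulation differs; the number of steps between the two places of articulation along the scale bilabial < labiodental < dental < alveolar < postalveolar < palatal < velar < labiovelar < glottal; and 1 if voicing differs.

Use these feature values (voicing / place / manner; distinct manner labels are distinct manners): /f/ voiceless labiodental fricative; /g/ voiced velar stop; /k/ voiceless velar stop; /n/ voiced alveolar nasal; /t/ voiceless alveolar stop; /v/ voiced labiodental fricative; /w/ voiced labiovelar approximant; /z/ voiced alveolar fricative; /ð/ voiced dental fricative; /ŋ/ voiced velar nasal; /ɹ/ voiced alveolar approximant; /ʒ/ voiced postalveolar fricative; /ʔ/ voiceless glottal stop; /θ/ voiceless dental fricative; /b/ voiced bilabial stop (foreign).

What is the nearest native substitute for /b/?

t

/t/ is closest: same manner (stop), place distance 3 (bilabial→alveolar), voicing differs (+1); total 4. Next closest is /v/ at distance 5.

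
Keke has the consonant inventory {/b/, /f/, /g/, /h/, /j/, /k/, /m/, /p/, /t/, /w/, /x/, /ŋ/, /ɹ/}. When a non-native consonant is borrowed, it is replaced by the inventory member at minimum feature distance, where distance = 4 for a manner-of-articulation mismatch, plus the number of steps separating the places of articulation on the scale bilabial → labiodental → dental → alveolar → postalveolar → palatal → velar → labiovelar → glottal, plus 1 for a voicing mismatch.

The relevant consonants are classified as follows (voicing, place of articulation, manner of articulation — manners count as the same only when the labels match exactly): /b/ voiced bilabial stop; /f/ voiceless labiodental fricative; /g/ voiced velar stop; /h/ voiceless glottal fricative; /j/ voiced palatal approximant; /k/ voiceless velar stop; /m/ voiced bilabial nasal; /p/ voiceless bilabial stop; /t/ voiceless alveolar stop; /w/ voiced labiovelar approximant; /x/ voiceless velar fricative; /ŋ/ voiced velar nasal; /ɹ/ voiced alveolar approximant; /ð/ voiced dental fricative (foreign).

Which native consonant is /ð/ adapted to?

f

/f/ is closest: same manner (fricative), place distance 1 (dental→labiodental), voicing differs (+1); total 2. Next closest is /x/ at distance 5.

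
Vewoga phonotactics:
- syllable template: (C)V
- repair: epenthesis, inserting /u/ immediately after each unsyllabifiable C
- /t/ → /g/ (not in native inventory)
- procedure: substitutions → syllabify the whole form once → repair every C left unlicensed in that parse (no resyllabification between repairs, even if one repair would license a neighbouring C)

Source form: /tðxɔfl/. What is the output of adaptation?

guðuxɔfulu

Substitution: /t/ → /g/, giving /gðxɔfl/.
Under (C)V, the unsyllabifiable consonants are /g/, /ð/, /f/, /l/ (no codas are permitted; onsets are limited to one consonant).
Inserting the epenthetic vowel yields /g/ → /gu/, /ð/ → /ðu/, /f/ → /fu/, /l/ → /lu/.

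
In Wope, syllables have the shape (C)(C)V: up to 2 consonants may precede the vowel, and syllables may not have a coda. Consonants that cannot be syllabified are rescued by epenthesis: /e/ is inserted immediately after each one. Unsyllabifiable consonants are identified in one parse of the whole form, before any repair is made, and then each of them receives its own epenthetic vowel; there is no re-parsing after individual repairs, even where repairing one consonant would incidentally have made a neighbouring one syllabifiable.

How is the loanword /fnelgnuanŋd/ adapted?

fnelegnuaneŋede

The consonants /l/, /n/, /ŋ/, /d/ cannot be parsed into a legal (C)(C)V syllable (no codas are permitted; onsets may contain at most 2 consonants).
Each unlicensed consonant becomes the onset of a new syllable: /l/ → /le/, /n/ → /ne/, /ŋ/ → /ŋe/, /d/ → /de/.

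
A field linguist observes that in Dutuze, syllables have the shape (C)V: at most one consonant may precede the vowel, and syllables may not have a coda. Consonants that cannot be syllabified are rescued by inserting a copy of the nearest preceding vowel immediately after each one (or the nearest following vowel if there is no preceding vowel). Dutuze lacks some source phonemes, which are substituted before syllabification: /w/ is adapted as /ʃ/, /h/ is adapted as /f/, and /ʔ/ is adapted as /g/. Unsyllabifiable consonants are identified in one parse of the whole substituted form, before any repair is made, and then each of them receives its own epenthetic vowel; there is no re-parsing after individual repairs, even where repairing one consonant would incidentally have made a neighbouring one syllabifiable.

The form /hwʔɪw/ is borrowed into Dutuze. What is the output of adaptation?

fɪʃɪgɪʃɪ

Substitution: /h/ → /f/, /w/ → /ʃ/, /ʔ/ → /g/, giving /fʃgɪʃ/.
Syllabifying with onset maximization leaves /f/, /ʃ/, /ʃ/ stranded (no codas are permitted; onsets are limited to one consonant).
Each unlicensed consonant becomes the onset of a new syllable: /f/ → /fɪ/, /ʃ/ → /ʃɪ/, /ʃ/ → /ʃɪ/.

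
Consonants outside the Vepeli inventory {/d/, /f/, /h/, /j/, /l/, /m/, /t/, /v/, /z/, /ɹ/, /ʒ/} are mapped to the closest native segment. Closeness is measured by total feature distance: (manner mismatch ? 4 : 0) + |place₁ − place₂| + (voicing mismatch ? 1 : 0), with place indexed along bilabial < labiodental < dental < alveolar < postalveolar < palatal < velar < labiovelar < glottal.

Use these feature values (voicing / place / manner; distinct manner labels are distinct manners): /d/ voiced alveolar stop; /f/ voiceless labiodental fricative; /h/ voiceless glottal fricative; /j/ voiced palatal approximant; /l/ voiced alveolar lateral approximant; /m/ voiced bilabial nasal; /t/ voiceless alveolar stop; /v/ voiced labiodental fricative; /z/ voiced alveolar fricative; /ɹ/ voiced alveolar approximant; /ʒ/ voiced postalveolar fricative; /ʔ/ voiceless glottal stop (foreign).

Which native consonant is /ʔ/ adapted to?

/h/ is closest: manner differs (stop→fricative, +4), place distance 0 (glottal→glottal), same voicing; total 4. Next closest is /t/ at distance 5.

h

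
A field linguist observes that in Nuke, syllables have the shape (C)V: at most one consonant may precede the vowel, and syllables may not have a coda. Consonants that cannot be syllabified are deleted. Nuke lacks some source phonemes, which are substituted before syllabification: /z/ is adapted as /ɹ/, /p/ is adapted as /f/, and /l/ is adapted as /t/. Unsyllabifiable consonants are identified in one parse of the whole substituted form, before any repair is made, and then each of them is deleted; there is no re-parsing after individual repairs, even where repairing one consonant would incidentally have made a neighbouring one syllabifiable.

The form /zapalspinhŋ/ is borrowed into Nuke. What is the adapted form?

ɹafafi

Substitution: /z/ → /ɹ/, /p/ → /f/, /l/ → /t/, giving /ɹafatsfinhŋ/.
The consonants /t/, /s/, /n/, /h/, /ŋ/ cannot be parsed into a legal (C)V syllable (no codas are permitted; onsets are limited to one consonant).
Deleting the stranded consonants removes /t/, /s/, /n/, /h/, /ŋ/.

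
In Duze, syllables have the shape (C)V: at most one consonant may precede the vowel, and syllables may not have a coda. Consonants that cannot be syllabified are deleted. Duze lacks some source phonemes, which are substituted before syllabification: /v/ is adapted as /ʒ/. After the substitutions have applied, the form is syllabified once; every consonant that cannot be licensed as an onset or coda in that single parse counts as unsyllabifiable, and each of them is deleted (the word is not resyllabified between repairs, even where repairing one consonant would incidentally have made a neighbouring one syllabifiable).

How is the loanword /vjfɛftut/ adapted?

fɛtu

Substitution: /v/ → /ʒ/, giving /ʒjfɛftut/.
Syllabifying with onset maximization leaves /ʒ/, /j/, /f/, /t/ stranded (no codas are permitted; onsets are limited to one consonant).
Deleting the stranded consonants removes /ʒ/, /j/, /f/, /t/.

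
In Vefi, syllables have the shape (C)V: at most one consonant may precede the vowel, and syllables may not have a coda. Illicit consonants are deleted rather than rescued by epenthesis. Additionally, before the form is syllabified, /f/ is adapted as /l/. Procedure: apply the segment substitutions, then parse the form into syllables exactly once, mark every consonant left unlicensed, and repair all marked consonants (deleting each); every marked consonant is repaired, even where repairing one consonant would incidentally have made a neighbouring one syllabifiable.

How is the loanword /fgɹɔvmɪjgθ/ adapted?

Substitution: /f/ → /l/, giving /lgɹɔvmɪjgθ/.
Syllabifying with onset maximization leaves /l/, /g/, /v/, /j/, /g/, /θ/ stranded (no codas are permitted; onsets are limited to one consonant).
Each unlicensed consonant is deleted: /l/, /g/, /v/, /j/, /g/, /θ/.

ɹɔmɪ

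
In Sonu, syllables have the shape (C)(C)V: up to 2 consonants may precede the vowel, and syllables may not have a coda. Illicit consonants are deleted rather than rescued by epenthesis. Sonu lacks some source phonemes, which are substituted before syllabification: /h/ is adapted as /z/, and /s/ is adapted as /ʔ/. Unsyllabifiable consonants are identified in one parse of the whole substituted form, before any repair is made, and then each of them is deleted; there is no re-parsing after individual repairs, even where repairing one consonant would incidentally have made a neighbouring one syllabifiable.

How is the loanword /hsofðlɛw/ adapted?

Substitution: /h/ → /z/, /s/ → /ʔ/, giving /zʔofðlɛw/.
Under (C)(C)V, the unsyllabifiable consonants are /f/, /w/ (no codas are permitted; onsets may contain at most 2 consonants).
Each unlicensed consonant is deleted: /f/, /w/.

zʔoðlɛ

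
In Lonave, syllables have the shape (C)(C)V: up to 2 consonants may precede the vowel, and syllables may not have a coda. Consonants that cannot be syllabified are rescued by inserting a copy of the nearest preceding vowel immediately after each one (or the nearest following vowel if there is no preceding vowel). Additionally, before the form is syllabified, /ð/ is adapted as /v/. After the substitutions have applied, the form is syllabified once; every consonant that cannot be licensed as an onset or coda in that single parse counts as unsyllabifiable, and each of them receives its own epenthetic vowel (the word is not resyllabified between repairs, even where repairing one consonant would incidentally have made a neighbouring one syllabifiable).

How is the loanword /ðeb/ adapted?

vebe

Substitution: /ð/ → /v/, giving /veb/.
The consonants /b/ cannot be parsed into a legal (C)(C)V syllable (no codas are permitted; onsets may contain at most 2 consonants).
Inserting the epenthetic vowel yields /b/ → /be/.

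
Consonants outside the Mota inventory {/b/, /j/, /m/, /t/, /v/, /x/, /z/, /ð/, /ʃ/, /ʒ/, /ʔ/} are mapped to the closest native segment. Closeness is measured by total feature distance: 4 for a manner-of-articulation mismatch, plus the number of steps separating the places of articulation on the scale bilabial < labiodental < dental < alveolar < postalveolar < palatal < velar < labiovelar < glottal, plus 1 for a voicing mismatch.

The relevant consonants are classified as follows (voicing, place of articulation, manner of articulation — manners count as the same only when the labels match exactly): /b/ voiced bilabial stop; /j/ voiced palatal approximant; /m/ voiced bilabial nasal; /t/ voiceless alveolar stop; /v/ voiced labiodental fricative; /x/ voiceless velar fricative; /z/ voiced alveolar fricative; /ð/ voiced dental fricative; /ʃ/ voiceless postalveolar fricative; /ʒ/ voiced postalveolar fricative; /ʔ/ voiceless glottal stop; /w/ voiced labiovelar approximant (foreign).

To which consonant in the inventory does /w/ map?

/j/ is closest: same manner (approximant), place distance 2 (labiovelar→palatal), same voicing; total 2. Next closest is /x/ at distance 6.

j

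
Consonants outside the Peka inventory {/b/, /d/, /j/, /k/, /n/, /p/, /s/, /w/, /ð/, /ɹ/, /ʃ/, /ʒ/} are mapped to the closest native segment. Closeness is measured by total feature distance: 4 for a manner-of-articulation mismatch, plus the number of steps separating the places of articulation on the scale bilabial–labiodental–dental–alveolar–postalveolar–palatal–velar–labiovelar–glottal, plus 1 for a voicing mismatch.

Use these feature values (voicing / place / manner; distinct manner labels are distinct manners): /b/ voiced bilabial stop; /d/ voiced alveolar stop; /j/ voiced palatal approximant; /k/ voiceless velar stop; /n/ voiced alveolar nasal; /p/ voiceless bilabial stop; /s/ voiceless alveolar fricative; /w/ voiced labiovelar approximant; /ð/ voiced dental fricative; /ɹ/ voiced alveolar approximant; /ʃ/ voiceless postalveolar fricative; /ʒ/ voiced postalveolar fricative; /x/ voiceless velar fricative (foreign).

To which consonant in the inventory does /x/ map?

ʃ

/ʃ/ is closest: same manner (fricative), place distance 2 (velar→postalveolar), same voicing; total 2. Next closest is /s/ at distance 3.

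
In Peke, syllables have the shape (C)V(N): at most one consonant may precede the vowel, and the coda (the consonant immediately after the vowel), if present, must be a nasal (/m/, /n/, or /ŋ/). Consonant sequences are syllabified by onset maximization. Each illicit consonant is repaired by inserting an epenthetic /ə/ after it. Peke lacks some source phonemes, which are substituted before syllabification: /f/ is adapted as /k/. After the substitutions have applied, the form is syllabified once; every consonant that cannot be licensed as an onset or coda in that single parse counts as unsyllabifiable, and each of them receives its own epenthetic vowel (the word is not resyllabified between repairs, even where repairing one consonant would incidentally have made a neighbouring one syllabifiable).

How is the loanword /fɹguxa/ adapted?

Substitution: /f/ → /k/, giving /kɹguxa/.
Syllabifying with onset maximization leaves /k/, /ɹ/ stranded (only a nasal (/m/, /n/, or /ŋ/) is licensed in coda position; onsets are limited to one consonant).
Epenthesis after each stranded consonant: /k/ → /kə/, /ɹ/ → /ɹə/.

kəɹəguxa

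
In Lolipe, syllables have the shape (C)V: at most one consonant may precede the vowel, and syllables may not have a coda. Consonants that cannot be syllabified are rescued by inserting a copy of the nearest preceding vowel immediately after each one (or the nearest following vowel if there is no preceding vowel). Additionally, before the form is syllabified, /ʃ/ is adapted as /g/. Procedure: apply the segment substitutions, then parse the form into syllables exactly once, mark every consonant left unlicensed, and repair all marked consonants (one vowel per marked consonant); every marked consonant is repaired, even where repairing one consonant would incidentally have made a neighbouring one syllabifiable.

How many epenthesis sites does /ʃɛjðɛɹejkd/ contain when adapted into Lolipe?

4

After substitution the input is /gɛjðɛɹejkd/.
The unsyllabifiable consonants are /j/, /j/, /k/, /d/; each receives one epenthetic vowel.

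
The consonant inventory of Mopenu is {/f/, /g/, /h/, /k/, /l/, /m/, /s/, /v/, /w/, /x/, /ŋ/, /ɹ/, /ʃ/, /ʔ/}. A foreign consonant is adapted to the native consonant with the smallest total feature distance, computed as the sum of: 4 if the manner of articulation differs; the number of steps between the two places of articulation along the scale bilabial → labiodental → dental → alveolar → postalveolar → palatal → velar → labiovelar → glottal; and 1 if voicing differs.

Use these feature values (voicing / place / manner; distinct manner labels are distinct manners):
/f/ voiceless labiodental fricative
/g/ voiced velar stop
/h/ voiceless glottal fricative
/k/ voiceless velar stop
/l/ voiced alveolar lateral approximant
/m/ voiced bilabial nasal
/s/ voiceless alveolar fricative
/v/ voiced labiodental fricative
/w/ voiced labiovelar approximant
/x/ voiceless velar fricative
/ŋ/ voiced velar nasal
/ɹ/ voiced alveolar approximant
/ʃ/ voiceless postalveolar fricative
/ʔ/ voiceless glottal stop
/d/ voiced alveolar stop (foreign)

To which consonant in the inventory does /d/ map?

g

/g/ is closest: same manner (stop), place distance 3 (alveolar→velar), same voicing; total 3. Next closest is /k/ at distance 4.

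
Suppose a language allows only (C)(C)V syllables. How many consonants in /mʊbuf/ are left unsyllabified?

1

Under (C)(C)V, the unsyllabifiable consonants are /f/ (no codas are permitted; onsets may contain at most 2 consonants).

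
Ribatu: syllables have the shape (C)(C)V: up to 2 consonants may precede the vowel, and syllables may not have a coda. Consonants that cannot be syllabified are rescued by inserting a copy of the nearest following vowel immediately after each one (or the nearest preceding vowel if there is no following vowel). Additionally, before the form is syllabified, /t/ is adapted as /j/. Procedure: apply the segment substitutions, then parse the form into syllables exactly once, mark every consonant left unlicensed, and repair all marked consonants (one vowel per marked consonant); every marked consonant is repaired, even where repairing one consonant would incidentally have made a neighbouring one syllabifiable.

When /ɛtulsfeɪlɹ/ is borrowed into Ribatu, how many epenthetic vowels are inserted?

3

After substitution the input is /ɛjulsfeɪlɹ/.
The unsyllabifiable consonants are /l/, /l/, /ɹ/; each receives one epenthetic vowel.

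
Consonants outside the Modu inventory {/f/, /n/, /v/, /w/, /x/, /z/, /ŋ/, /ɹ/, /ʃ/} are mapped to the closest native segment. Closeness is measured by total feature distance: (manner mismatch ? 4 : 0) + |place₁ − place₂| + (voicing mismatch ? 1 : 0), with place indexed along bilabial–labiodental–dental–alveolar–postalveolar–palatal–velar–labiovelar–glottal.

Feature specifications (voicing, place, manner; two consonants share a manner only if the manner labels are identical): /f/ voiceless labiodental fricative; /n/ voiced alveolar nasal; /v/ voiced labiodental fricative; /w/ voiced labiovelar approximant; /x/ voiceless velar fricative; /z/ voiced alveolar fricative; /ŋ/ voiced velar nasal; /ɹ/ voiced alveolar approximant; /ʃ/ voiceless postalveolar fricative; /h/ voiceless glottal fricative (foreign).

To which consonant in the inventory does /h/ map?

/x/ is closest: same manner (fricative), place distance 2 (glottal→velar), same voicing; total 2. Next closest is /ʃ/ at distance 4.

x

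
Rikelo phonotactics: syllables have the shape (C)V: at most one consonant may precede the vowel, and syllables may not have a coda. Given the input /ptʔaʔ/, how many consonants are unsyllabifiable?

3

The consonants /p/, /t/, /ʔ/ cannot be parsed into a legal (C)V syllable (no codas are permitted; onsets are limited to one consonant).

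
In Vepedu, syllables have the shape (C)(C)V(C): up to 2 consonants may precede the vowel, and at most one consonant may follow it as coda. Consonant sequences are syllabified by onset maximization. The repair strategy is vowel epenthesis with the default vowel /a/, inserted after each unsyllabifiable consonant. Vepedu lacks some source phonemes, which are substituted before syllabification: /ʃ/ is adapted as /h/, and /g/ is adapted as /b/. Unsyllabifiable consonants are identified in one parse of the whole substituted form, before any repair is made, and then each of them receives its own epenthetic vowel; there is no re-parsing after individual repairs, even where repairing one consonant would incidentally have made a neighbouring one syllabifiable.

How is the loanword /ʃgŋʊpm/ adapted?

habŋʊpma

Substitution: /ʃ/ → /h/, /g/ → /b/, giving /hbŋʊpm/.
Syllabifying with onset maximization leaves /h/, /m/ stranded (at most one coda consonant is licensed; onsets may contain at most 2 consonants).
Inserting the epenthetic vowel yields /h/ → /ha/, /m/ → /ma/.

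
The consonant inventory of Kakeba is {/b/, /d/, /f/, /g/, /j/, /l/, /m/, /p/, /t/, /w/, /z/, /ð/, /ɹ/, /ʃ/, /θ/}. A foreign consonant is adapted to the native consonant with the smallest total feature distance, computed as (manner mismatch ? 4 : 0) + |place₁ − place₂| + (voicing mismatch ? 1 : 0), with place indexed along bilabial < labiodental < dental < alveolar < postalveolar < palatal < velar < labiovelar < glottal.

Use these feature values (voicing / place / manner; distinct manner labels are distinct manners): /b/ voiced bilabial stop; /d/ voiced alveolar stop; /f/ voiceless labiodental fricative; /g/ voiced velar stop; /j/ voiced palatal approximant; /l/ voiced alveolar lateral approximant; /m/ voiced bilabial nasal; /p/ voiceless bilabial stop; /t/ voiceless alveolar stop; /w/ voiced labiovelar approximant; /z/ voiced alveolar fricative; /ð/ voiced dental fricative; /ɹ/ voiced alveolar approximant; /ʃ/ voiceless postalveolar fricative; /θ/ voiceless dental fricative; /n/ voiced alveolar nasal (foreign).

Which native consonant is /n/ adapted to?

/m/ is closest: same manner (nasal), place distance 3 (alveolar→bilabial), same voicing; total 3. Next closest is /d/ at distance 4.

m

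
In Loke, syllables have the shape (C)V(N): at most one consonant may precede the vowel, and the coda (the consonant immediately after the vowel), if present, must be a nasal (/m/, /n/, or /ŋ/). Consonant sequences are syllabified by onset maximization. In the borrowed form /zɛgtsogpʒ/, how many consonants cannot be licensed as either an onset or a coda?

5

The consonants /g/, /t/, /g/, /p/, /ʒ/ cannot be parsed into a legal (C)V(N) syllable (only a nasal (/m/, /n/, or /ŋ/) is licensed in coda position; onsets are limited to one consonant).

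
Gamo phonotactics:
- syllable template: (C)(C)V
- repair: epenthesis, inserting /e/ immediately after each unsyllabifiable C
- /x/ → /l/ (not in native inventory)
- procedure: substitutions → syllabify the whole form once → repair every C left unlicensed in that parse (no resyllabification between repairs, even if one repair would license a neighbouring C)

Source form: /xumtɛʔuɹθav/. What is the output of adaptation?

Substitution: /x/ → /l/, giving /lumtɛʔuɹθav/.
The consonants /v/ cannot be parsed into a legal (C)(C)V syllable (no codas are permitted; onsets may contain at most 2 consonants).
Inserting the epenthetic vowel yields /v/ → /ve/.

lumtɛʔuɹθave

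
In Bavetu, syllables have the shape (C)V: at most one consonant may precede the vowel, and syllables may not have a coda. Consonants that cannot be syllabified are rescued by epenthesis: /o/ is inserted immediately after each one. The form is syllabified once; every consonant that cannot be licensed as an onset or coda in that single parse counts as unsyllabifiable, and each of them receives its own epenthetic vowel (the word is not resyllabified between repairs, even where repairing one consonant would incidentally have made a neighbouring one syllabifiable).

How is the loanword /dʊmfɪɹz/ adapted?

Syllabifying with onset maximization leaves /m/, /ɹ/, /z/ stranded (no codas are permitted; onsets are limited to one consonant).
Epenthesis after each stranded consonant: /m/ → /mo/, /ɹ/ → /ɹo/, /z/ → /zo/.

dʊmofɪɹozo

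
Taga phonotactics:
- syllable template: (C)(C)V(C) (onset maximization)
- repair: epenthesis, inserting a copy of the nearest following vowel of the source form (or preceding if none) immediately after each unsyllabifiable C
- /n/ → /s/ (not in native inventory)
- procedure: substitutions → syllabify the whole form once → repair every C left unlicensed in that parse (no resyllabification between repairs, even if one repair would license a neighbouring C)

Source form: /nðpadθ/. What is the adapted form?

saðpadθa

Substitution: /n/ → /s/, giving /sðpadθ/.
Under (C)(C)V(C), the unsyllabifiable consonants are /s/, /θ/ (at most one coda consonant is licensed; onsets may contain at most 2 consonants).
Each unlicensed consonant becomes the onset of a new syllable: /s/ → /sa/, /θ/ → /θa/.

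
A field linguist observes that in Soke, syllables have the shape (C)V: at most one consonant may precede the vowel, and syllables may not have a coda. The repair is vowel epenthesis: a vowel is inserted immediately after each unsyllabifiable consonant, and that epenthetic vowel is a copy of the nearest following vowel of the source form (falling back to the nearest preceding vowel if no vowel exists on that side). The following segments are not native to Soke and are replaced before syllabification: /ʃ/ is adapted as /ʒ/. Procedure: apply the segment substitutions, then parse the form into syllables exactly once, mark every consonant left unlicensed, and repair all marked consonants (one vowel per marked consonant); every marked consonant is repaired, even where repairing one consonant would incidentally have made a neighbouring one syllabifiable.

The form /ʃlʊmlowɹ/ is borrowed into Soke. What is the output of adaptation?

ʒʊlʊmolowoɹo

Substitution: /ʃ/ → /ʒ/, giving /ʒlʊmlowɹ/.
Under (C)V, the unsyllabifiable consonants are /ʒ/, /m/, /w/, /ɹ/ (no codas are permitted; onsets are limited to one consonant).
Inserting the epenthetic vowel yields /ʒ/ → /ʒʊ/, /m/ → /mo/, /w/ → /wo/, /ɹ/ → /ɹo/.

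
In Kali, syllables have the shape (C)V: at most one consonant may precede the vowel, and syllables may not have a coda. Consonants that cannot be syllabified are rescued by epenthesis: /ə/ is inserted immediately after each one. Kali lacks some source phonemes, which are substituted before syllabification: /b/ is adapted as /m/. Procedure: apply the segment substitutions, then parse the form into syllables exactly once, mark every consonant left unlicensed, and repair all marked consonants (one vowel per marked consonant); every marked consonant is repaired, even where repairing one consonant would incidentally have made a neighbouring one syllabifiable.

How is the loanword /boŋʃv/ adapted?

moŋəʃəvə

Substitution: /b/ → /m/, giving /moŋʃv/.
The consonants /ŋ/, /ʃ/, /v/ cannot be parsed into a legal (C)V syllable (no codas are permitted; onsets are limited to one consonant).
Each unlicensed consonant becomes the onset of a new syllable: /ŋ/ → /ŋə/, /ʃ/ → /ʃə/, /v/ → /və/.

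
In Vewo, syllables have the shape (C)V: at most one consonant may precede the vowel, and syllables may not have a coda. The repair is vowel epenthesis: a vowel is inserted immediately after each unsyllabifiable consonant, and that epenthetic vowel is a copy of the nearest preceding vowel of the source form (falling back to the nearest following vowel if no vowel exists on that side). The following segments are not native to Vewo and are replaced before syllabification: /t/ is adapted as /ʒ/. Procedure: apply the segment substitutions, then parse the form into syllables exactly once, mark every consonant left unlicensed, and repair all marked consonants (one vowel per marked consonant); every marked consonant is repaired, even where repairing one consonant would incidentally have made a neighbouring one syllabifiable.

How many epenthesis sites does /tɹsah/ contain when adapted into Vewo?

After substitution the input is /ʒɹsah/.
The unsyllabifiable consonants are /ʒ/, /ɹ/, /h/; each receives one epenthetic vowel.

3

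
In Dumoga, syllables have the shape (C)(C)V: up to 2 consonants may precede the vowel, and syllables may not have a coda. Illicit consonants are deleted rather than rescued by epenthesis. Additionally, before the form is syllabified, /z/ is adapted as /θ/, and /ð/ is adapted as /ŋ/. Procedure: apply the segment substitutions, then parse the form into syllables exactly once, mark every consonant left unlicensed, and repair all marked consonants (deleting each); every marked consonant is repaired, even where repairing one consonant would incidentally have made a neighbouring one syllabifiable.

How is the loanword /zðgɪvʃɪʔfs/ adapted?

Substitution: /z/ → /θ/, /ð/ → /ŋ/, giving /θŋgɪvʃɪʔfs/.
Syllabifying with onset maximization leaves /θ/, /ʔ/, /f/, /s/ stranded (no codas are permitted; onsets may contain at most 2 consonants).
Deletion applies to /θ/, /ʔ/, /f/, /s/.

ŋgɪvʃɪ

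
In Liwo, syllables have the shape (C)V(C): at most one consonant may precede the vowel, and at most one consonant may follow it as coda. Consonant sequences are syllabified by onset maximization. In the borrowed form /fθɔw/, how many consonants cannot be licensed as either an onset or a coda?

1

The consonants /f/ cannot be parsed into a legal (C)V(C) syllable (at most one coda consonant is licensed; onsets are limited to one consonant).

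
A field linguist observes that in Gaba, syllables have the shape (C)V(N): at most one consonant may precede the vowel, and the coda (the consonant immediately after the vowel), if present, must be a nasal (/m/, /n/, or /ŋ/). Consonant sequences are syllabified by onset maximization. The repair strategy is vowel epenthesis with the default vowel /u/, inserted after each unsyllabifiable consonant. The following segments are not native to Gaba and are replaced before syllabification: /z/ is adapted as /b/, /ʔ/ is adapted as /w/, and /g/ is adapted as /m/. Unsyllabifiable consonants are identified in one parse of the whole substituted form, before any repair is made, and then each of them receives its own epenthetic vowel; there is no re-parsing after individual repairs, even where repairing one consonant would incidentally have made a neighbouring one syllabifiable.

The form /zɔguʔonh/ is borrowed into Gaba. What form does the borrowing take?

bɔmuwonhu

Substitution: /z/ → /b/, /g/ → /m/, /ʔ/ → /w/, giving /bɔmuwonh/.
Under (C)V(N), the unsyllabifiable consonants are /h/ (only a nasal (/m/, /n/, or /ŋ/) is licensed in coda position; onsets are limited to one consonant).
Inserting the epenthetic vowel yields /h/ → /hu/.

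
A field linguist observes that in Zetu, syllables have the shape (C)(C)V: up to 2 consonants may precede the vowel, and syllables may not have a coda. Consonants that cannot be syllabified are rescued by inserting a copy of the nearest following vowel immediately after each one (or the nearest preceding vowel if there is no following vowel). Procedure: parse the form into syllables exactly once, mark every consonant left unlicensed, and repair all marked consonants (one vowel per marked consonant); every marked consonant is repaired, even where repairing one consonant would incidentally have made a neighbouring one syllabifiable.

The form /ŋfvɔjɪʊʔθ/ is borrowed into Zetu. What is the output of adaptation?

The consonants /ŋ/, /ʔ/, /θ/ cannot be parsed into a legal (C)(C)V syllable (no codas are permitted; onsets may contain at most 2 consonants).
Each unlicensed consonant becomes the onset of a new syllable: /ŋ/ → /ŋɔ/, /ʔ/ → /ʔʊ/, /θ/ → /θʊ/.

ŋɔfvɔjɪʊʔʊθʊ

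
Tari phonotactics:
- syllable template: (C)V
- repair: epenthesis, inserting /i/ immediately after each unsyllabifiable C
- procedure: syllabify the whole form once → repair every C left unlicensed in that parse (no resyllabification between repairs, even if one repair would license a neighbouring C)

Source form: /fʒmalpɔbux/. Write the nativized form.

Syllabifying with onset maximization leaves /f/, /ʒ/, /l/, /x/ stranded (no codas are permitted; onsets are limited to one consonant).
Each unlicensed consonant becomes the onset of a new syllable: /f/ → /fi/, /ʒ/ → /ʒi/, /l/ → /li/, /x/ → /xi/.

fiʒimalipɔbuxi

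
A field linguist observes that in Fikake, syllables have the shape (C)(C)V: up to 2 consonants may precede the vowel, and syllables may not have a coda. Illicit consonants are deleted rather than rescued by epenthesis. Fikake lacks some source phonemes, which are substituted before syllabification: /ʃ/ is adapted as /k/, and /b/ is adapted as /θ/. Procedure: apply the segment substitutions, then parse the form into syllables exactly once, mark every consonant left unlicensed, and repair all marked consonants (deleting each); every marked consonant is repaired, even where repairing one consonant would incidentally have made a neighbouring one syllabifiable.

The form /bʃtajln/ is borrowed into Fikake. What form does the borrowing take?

Substitution: /b/ → /θ/, /ʃ/ → /k/, giving /θktajln/.
The consonants /θ/, /j/, /l/, /n/ cannot be parsed into a legal (C)(C)V syllable (no codas are permitted; onsets may contain at most 2 consonants).
Deletion applies to /θ/, /j/, /l/, /n/.

kta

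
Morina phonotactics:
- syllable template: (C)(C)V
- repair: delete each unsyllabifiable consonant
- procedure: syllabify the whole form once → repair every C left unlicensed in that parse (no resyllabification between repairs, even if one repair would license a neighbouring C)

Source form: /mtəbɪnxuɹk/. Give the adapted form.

Under (C)(C)V, the unsyllabifiable consonants are /ɹ/, /k/ (no codas are permitted; onsets may contain at most 2 consonants).
Deleting the stranded consonants removes /ɹ/, /k/.

mtəbɪnxu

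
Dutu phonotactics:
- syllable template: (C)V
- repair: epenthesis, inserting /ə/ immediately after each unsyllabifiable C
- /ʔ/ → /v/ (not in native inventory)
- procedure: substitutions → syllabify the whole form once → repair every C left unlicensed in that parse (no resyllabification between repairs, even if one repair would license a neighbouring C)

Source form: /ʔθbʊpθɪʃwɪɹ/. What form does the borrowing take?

vəθəbʊpəθɪʃəwɪɹə

Substitution: /ʔ/ → /v/, giving /vθbʊpθɪʃwɪɹ/.
Syllabifying with onset maximization leaves /v/, /θ/, /p/, /ʃ/, /ɹ/ stranded (no codas are permitted; onsets are limited to one consonant).
Inserting the epenthetic vowel yields /v/ → /və/, /θ/ → /θə/, /p/ → /pə/, /ʃ/ → /ʃə/, /ɹ/ → /ɹə/.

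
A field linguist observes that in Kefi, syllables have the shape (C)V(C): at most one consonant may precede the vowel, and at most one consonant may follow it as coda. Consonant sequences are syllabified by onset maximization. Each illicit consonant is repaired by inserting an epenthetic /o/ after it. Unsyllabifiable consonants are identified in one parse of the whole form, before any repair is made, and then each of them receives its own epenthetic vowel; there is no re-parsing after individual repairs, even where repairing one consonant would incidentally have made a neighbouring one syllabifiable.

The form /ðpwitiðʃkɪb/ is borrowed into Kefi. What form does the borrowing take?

Under (C)V(C), the unsyllabifiable consonants are /ð/, /p/, /ʃ/ (at most one coda consonant is licensed; onsets are limited to one consonant).
Inserting the epenthetic vowel yields /ð/ → /ðo/, /p/ → /po/, /ʃ/ → /ʃo/.

ðopowitiðʃokɪb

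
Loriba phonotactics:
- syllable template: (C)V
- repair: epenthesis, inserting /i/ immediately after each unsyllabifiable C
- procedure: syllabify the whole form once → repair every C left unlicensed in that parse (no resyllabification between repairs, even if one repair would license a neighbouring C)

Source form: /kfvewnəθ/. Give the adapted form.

The consonants /k/, /f/, /w/, /θ/ cannot be parsed into a legal (C)V syllable (no codas are permitted; onsets are limited to one consonant).
Epenthesis after each stranded consonant: /k/ → /ki/, /f/ → /fi/, /w/ → /wi/, /θ/ → /θi/.

kifivewinəθi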